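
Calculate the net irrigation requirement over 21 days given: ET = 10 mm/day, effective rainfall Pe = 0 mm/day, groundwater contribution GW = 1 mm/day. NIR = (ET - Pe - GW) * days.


Daily deficit = ET - Pe - GW = 10 - 0 - 1 = 9 mm/day
NIR = 9 * 21 = 189 mm

189.0000 mm


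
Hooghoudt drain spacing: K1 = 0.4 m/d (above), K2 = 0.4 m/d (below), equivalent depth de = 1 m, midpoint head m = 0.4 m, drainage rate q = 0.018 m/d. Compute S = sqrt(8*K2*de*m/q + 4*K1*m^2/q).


S^2 = 8*K2*de*m/q + 4*K1*m^2/q
S^2 = 8*0.4*1*0.4/0.018 + 4*0.4*0.4^2/0.018
S = sqrt(85.3333)

9.2376 m


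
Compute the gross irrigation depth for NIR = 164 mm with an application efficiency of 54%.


Ea = 54% = 0.54
GID = NIR / Ea = 164 / 0.54 = 303.7037 mm

303.7037 mm


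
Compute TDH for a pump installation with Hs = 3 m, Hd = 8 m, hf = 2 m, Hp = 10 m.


TDH = Hs + Hd + hf + Hp = 3 + 8 + 2 + 10 = 23

23 m


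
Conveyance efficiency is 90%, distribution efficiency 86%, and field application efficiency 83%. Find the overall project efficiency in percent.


Ec = 0.9, Eb = 0.86, Ea = 0.83
E = 0.9 * 0.86 * 0.83 * 100 = 64.2420%

64.2420 %


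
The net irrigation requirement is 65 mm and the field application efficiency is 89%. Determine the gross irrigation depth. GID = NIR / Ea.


Ea = 89% = 0.89
GID = NIR / Ea = 65 / 0.89 = 73.0337 mm

73.0337 mm


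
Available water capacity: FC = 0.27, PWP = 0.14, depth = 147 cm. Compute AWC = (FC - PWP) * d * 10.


AWC = (FC - PWP) * d * 10
AWC = (0.27 - 0.14) * 147 * 10
AWC = 0.1300 * 147 * 10

191.1000 mm


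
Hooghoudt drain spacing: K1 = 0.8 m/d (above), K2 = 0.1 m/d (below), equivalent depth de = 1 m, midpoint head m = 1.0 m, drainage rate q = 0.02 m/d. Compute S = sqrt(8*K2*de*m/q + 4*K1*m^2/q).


S^2 = 8*K2*de*m/q + 4*K1*m^2/q
S^2 = 8*0.1*1*1.0/0.02 + 4*0.8*1.0^2/0.02
S = sqrt(200.0000)

14.1421 m


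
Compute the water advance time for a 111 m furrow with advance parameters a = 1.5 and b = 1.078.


t = (L/a)^(1/b)
t = (111/1.5)^(1/1.078)
t = 74.000000^(1/1.078)

54.1977 min


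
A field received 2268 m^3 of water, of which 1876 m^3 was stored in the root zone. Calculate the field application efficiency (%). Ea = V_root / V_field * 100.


Ea = V_root / V_field * 100 = 1876 / 2268 * 100 = 82.7160%

82.7160 %


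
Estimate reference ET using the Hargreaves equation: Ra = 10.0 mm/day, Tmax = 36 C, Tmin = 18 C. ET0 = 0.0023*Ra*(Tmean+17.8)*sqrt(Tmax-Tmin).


Tmean = (Tmax + Tmin)/2 = (36 + 18)/2 = 27.0
ET0 = 0.0023 * 10.0 * (27.0 + 17.8) * sqrt(36 - 18)
ET0 = 0.0023 * 10.0 * 44.8 * 4.242641

4.3716 mm/day


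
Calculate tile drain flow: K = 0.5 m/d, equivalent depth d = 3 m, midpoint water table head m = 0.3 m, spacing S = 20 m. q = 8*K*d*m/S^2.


q = 8*K*d*m/S^2
q = 8*0.5*3*0.3/20^2
q = 3.6000 / 400

0.0090 m/d


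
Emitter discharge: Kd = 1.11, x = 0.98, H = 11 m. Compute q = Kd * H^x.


q = Kd * H^x = 1.11 * 11^0.98 = 1.11 * 10.484913

11.6383 L/h


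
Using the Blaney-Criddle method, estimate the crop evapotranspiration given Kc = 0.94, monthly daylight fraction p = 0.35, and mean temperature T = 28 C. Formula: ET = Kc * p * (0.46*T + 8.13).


ET = Kc * p * (0.46*T + 8.13)
ET = 0.94 * 0.35 * (0.46*28 + 8.13)
ET = 0.94 * 0.35 * 21.0100

6.9123 mm/day


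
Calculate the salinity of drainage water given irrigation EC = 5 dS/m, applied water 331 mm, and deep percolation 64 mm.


EC_dw = EC_iw * D_iw / D_dw
EC_dw = 5 * 331 / 64
EC_dw = 1655 / 64

25.8594 dS/m


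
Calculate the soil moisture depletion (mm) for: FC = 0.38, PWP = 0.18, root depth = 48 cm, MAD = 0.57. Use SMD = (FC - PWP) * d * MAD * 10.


SMD = (FC - PWP) * d * MAD * 10
SMD = (0.38 - 0.18) * 48 * 0.57 * 10
SMD = 0.2000 * 48 * 0.57 * 10

54.7200 mm


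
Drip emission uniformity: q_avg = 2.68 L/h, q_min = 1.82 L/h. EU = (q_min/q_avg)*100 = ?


EU = (q_min/q_avg)*100 = (1.82/2.68)*100 = 67.9104%

67.9104 %


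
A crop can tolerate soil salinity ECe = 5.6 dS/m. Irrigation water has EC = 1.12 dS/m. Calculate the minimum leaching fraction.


LR = ECiw / (5*ECe - ECiw)
LR = 1.12 / (5*5.6 - 1.12)
LR = 1.12 / 26.8800

0.0417


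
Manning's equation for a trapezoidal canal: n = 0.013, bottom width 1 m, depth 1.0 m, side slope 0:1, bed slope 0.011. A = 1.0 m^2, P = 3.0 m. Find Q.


R = A/P = 1.0/3.0 = 0.333333
Q = (1/0.013) * 1.0 * 0.333333^(2/3) * 0.011^0.5

3.8786 m^3/s


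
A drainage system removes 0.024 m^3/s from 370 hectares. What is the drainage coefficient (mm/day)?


DC = Q * 86400 / (A * 10000) * 1000
DC = 0.024 * 86400 / (370 * 10000) * 1000
DC = 2073600.0000 / 3700000

0.5604 mm/day


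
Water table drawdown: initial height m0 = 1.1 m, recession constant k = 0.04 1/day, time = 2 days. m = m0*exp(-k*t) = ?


m = m0 * exp(-k*t)
m = 1.1 * exp(-0.04 * 2)
m = 1.1 * exp(-0.0800)

1.0154 m


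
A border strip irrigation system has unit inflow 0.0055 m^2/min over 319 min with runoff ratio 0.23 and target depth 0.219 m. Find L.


L = q*t/((1+r)*Z)
L = 0.0055*319/((1+0.23)*0.219)
L = 1.7545/0.26937

6.5133 m


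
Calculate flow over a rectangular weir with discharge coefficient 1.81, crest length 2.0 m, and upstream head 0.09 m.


Q = C * L * H^(3/2) = 1.81 * 2.0 * 0.09^1.5 = 1.81 * 2.0 * 0.027000

0.0977 m^3/s


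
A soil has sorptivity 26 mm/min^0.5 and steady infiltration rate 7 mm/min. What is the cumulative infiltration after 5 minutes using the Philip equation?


F = S*sqrt(t) + A*t
F = 26*sqrt(5) + 7*5
F = 26*2.236068 + 35

93.1378 mm


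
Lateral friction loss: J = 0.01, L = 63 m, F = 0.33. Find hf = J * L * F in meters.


hf = J * L * F = 0.01 * 63 * 0.33 = 0.2079 m

0.2079 m


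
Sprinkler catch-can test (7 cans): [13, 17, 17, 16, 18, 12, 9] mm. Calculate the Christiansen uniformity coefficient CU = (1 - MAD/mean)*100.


mean = 14.571429 mm
MAD = 2.775510 mm
CU = (1 - 2.775510/14.571429)*100

80.9524 %


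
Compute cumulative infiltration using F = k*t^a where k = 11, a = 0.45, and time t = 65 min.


F = k * t^a = 11 * 65^0.45
F = 11 * 6.543514

71.9787 mm


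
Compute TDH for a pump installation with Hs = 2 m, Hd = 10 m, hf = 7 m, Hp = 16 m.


TDH = Hs + Hd + hf + Hp = 2 + 10 + 7 + 16 = 35

35 m


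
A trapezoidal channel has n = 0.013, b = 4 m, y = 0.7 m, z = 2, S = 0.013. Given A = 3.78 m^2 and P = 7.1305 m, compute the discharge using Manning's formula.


R = A/P = 3.78/7.1305 = 0.530117
Q = (1/0.013) * 3.78 * 0.530117^(2/3) * 0.013^0.5

21.7154 m^3/s


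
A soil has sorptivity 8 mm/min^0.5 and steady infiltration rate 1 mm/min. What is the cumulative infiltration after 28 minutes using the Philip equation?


F = S*sqrt(t) + A*t
F = 8*sqrt(28) + 1*28
F = 8*5.291503 + 28

70.3320 mm


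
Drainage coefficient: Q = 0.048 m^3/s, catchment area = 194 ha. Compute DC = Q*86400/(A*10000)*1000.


DC = Q * 86400 / (A * 10000) * 1000
DC = 0.048 * 86400 / (194 * 10000) * 1000
DC = 4147200.0000 / 1940000

2.1377 mm/day


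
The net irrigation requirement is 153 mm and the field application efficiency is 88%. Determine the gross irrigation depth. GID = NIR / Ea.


Ea = 88% = 0.88
GID = NIR / Ea = 153 / 0.88 = 173.8636 mm

173.8636 mm


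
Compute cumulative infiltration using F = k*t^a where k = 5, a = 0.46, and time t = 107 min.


F = k * t^a = 5 * 107^0.46
F = 5 * 8.580578

42.9029 mm


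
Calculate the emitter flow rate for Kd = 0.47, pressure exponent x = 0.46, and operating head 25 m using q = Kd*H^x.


q = Kd * H^x = 0.47 * 25^0.46 = 0.47 * 4.395947

2.0661 L/h


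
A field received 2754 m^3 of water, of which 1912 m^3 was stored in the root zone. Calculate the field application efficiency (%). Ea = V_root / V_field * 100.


Ea = V_root / V_field * 100 = 1912 / 2754 * 100 = 69.4263%

69.4263 %


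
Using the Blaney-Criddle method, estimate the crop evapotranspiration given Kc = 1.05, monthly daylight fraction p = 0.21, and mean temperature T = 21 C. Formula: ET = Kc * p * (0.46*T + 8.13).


ET = Kc * p * (0.46*T + 8.13)
ET = 1.05 * 0.21 * (0.46*21 + 8.13)
ET = 1.05 * 0.21 * 17.7900

3.9227 mm/day


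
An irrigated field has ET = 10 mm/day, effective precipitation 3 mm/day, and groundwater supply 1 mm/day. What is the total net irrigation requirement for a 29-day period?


Daily deficit = ET - Pe - GW = 10 - 3 - 1 = 6 mm/day
NIR = 6 * 29 = 174 mm

174.0000 mm


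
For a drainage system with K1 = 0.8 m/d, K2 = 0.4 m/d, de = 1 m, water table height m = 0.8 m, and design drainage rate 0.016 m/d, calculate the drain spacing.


S^2 = 8*K2*de*m/q + 4*K1*m^2/q
S^2 = 8*0.4*1*0.8/0.016 + 4*0.8*0.8^2/0.016
S = sqrt(288.0000)

16.9706 m


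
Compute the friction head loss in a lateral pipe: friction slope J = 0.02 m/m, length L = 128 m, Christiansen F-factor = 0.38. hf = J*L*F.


hf = J * L * F = 0.02 * 128 * 0.38 = 0.9728 m

0.9728 m


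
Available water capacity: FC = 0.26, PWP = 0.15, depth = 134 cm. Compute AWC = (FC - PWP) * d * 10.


AWC = (FC - PWP) * d * 10
AWC = (0.26 - 0.15) * 134 * 10
AWC = 0.1100 * 134 * 10

147.4000 mm


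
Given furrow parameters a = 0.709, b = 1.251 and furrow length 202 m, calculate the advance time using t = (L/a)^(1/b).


t = (L/a)^(1/b)
t = (202/0.709)^(1/1.251)
t = 284.908322^(1/1.251)

91.6631 min


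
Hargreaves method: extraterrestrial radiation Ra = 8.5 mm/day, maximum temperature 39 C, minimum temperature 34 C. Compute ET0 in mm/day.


Tmean = (Tmax + Tmin)/2 = (39 + 34)/2 = 36.5
ET0 = 0.0023 * 8.5 * (36.5 + 17.8) * sqrt(39 - 34)
ET0 = 0.0023 * 8.5 * 54.3 * 2.236068

2.3737 mm/day


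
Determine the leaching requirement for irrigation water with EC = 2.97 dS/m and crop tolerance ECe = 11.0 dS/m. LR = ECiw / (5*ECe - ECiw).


LR = ECiw / (5*ECe - ECiw)
LR = 2.97 / (5*11.0 - 2.97)
LR = 2.97 / 52.0300

0.0571


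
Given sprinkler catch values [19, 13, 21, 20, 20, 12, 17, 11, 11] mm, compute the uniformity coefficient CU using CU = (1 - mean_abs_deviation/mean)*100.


mean = 16.000000 mm
MAD = 3.777778 mm
CU = (1 - 3.777778/16.000000)*100

76.3889 %


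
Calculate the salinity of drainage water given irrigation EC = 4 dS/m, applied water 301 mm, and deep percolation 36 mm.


EC_dw = EC_iw * D_iw / D_dw
EC_dw = 4 * 301 / 36
EC_dw = 1204 / 36

33.4444 dS/m


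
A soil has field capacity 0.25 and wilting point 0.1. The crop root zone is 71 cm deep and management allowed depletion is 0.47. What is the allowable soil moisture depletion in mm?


SMD = (FC - PWP) * d * MAD * 10
SMD = (0.25 - 0.1) * 71 * 0.47 * 10
SMD = 0.1500 * 71 * 0.47 * 10

50.0550 mm


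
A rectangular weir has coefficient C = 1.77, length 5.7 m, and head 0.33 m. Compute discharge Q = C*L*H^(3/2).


Q = C * L * H^(3/2) = 1.77 * 5.7 * 0.33^1.5 = 1.77 * 5.7 * 0.189571

1.9126 m^3/s


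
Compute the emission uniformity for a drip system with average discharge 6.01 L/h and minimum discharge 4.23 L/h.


EU = (q_min/q_avg)*100 = (4.23/6.01)*100 = 70.3827%

70.3827 %


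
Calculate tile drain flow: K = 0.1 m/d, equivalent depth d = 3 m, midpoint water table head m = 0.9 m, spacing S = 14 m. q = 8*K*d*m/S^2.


q = 8*K*d*m/S^2
q = 8*0.1*3*0.9/14^2
q = 2.1600 / 196

0.0110 m/d


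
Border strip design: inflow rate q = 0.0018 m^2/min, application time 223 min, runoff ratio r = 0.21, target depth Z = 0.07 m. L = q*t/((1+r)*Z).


L = q*t/((1+r)*Z)
L = 0.0018*223/((1+0.21)*0.07)
L = 0.4014/0.0847

4.7391 m


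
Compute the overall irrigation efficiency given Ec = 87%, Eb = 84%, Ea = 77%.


Ec = 0.87, Eb = 0.84, Ea = 0.77
E = 0.87 * 0.84 * 0.77 * 100 = 56.2716%

56.2716 %


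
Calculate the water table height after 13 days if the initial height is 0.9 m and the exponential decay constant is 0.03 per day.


m = m0 * exp(-k*t)
m = 0.9 * exp(-0.03 * 13)
m = 0.9 * exp(-0.3900)

0.6094 m


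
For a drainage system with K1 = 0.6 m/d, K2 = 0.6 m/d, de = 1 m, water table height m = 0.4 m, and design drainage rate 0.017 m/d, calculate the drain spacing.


S^2 = 8*K2*de*m/q + 4*K1*m^2/q
S^2 = 8*0.6*1*0.4/0.017 + 4*0.6*0.4^2/0.017
S = sqrt(135.5294)

11.6417 m


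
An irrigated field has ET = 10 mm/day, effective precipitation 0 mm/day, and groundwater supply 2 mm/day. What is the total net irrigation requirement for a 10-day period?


Daily deficit = ET - Pe - GW = 10 - 0 - 2 = 8 mm/day
NIR = 8 * 10 = 80 mm

80.0000 mm


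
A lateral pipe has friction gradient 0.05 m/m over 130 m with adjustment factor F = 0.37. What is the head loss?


hf = J * L * F = 0.05 * 130 * 0.37 = 2.4050 m

2.4050 m


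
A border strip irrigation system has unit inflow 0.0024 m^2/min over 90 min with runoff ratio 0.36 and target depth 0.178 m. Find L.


L = q*t/((1+r)*Z)
L = 0.0024*90/((1+0.36)*0.178)
L = 0.216/0.24208

0.8923 m


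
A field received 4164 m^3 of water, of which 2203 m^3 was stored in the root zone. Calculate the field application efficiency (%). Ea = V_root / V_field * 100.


Ea = V_root / V_field * 100 = 2203 / 4164 * 100 = 52.9059%

52.9059 %


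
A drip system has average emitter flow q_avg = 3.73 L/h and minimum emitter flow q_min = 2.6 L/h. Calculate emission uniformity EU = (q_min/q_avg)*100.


EU = (q_min/q_avg)*100 = (2.6/3.73)*100 = 69.7051%

69.7051 %


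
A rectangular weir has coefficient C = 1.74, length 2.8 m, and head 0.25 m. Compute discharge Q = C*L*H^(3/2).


Q = C * L * H^(3/2) = 1.74 * 2.8 * 0.25^1.5 = 1.74 * 2.8 * 0.125000

0.6090 m^3/s


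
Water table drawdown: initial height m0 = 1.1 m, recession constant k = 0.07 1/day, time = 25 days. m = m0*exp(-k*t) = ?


m = m0 * exp(-k*t)
m = 1.1 * exp(-0.07 * 25)
m = 1.1 * exp(-1.7500)

0.1912 m


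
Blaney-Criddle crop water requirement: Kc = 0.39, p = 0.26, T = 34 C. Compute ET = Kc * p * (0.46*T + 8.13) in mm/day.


ET = Kc * p * (0.46*T + 8.13)
ET = 0.39 * 0.26 * (0.46*34 + 8.13)
ET = 0.39 * 0.26 * 23.7700

2.4103 mm/day


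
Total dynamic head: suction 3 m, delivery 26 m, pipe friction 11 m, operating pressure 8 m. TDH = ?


TDH = Hs + Hd + hf + Hp = 3 + 26 + 11 + 8 = 48

48 m


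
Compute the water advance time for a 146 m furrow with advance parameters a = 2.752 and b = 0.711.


t = (L/a)^(1/b)
t = (146/2.752)^(1/0.711)
t = 53.052326^(1/0.711)

266.5291 min


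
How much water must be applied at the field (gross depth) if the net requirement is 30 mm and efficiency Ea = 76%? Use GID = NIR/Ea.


Ea = 76% = 0.76
GID = NIR / Ea = 30 / 0.76 = 39.4737 mm

39.4737 mm


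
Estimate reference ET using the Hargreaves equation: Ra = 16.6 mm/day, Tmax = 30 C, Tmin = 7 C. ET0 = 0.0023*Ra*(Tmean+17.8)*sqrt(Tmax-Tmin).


Tmean = (Tmax + Tmin)/2 = (30 + 7)/2 = 18.5
ET0 = 0.0023 * 16.6 * (18.5 + 17.8) * sqrt(30 - 7)
ET0 = 0.0023 * 16.6 * 36.3 * 4.795832

6.6467 mm/day


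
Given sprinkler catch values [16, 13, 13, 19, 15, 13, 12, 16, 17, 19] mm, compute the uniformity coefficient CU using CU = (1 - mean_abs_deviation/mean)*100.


mean = 15.300000 mm
MAD = 2.100000 mm
CU = (1 - 2.100000/15.300000)*100

86.2745 %


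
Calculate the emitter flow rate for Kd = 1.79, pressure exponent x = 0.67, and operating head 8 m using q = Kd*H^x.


q = Kd * H^x = 1.79 * 8^0.67 = 1.79 * 4.027822

7.2098 L/h


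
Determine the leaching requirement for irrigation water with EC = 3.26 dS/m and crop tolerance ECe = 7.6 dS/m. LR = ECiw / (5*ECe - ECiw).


LR = ECiw / (5*ECe - ECiw)
LR = 3.26 / (5*7.6 - 3.26)
LR = 3.26 / 34.7400

0.0938


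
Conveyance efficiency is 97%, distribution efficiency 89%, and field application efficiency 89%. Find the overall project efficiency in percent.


Ec = 0.97, Eb = 0.89, Ea = 0.89
E = 0.97 * 0.89 * 0.89 * 100 = 76.8337%

76.8337 %


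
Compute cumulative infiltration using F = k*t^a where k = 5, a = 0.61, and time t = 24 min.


F = k * t^a = 5 * 24^0.61
F = 5 * 6.949105

34.7455 mm


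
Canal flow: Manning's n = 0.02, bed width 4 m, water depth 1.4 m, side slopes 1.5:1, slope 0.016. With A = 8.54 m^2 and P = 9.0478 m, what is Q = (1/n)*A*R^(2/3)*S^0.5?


R = A/P = 8.54/9.0478 = 0.943876
Q = (1/0.02) * 8.54 * 0.943876^(2/3) * 0.016^0.5

51.9714 m^3/s


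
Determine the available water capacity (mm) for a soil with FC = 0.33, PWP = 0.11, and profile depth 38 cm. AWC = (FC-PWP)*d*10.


AWC = (FC - PWP) * d * 10
AWC = (0.33 - 0.11) * 38 * 10
AWC = 0.2200 * 38 * 10

83.6000 mm


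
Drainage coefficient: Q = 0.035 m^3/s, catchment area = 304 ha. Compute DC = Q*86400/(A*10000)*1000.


DC = Q * 86400 / (A * 10000) * 1000
DC = 0.035 * 86400 / (304 * 10000) * 1000
DC = 3024000.0000 / 3040000

0.9947 mm/day


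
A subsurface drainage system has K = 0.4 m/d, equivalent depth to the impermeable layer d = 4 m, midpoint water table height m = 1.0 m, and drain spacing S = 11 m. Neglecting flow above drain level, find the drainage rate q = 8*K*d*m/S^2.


q = 8*K*d*m/S^2
q = 8*0.4*4*1.0/11^2
q = 12.8000 / 121

0.1058 m/d


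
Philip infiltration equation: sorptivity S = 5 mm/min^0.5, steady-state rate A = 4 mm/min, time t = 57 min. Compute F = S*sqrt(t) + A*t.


F = S*sqrt(t) + A*t
F = 5*sqrt(57) + 4*57
F = 5*7.549834 + 228

265.7492 mm


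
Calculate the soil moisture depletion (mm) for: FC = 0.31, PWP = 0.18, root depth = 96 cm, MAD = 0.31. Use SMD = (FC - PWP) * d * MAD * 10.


SMD = (FC - PWP) * d * MAD * 10
SMD = (0.31 - 0.18) * 96 * 0.31 * 10
SMD = 0.1300 * 96 * 0.31 * 10

38.6880 mm


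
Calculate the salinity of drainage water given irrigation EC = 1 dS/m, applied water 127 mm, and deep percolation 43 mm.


EC_dw = EC_iw * D_iw / D_dw
EC_dw = 1 * 127 / 43
EC_dw = 127 / 43

2.9535 dS/m


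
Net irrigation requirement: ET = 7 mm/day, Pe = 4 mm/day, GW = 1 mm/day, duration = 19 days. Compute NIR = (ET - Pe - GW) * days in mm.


Daily deficit = ET - Pe - GW = 7 - 4 - 1 = 2 mm/day
NIR = 2 * 19 = 38 mm

38.0000 mm


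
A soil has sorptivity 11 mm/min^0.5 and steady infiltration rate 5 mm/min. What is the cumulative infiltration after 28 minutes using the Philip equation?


F = S*sqrt(t) + A*t
F = 11*sqrt(28) + 5*28
F = 11*5.291503 + 140

198.2065 mm


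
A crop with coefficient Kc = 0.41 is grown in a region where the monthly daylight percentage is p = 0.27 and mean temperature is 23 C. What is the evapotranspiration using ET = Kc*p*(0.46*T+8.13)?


ET = Kc * p * (0.46*T + 8.13)
ET = 0.41 * 0.27 * (0.46*23 + 8.13)
ET = 0.41 * 0.27 * 18.7100

2.0712 mm/day


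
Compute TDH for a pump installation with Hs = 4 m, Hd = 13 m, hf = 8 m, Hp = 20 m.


TDH = Hs + Hd + hf + Hp = 4 + 13 + 8 + 20 = 45

45 m


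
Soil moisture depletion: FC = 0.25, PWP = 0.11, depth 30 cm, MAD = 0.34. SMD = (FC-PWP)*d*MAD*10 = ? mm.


SMD = (FC - PWP) * d * MAD * 10
SMD = (0.25 - 0.11) * 30 * 0.34 * 10
SMD = 0.1400 * 30 * 0.34 * 10

14.2800 mm


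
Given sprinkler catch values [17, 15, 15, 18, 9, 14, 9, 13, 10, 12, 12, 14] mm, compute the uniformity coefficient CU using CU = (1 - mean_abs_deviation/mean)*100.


mean = 13.166667 mm
MAD = 2.333333 mm
CU = (1 - 2.333333/13.166667)*100

82.2785 %


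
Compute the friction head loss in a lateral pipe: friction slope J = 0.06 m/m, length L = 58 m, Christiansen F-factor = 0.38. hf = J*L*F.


hf = J * L * F = 0.06 * 58 * 0.38 = 1.3224 m

1.3224 m


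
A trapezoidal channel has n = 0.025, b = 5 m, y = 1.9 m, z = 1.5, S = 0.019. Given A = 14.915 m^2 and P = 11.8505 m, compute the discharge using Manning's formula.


R = A/P = 14.915/11.8505 = 1.258597
Q = (1/0.025) * 14.915 * 1.258597^(2/3) * 0.019^0.5

95.8630 m^3/s


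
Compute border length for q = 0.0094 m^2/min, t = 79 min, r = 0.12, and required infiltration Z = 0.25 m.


L = q*t/((1+r)*Z)
L = 0.0094*79/((1+0.12)*0.25)
L = 0.7426/0.28

2.6521 m


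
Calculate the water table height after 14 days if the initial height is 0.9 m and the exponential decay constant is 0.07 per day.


m = m0 * exp(-k*t)
m = 0.9 * exp(-0.07 * 14)
m = 0.9 * exp(-0.9800)

0.3378 m


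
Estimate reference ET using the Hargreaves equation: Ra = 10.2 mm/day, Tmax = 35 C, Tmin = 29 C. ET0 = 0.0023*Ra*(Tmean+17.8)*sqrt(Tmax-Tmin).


Tmean = (Tmax + Tmin)/2 = (35 + 29)/2 = 32.0
ET0 = 0.0023 * 10.2 * (32.0 + 17.8) * sqrt(35 - 29)
ET0 = 0.0023 * 10.2 * 49.8 * 2.449490

2.8618 mm/day


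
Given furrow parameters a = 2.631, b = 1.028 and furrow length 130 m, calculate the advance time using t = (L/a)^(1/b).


t = (L/a)^(1/b)
t = (130/2.631)^(1/1.028)
t = 49.410870^(1/1.028)

44.4311 min


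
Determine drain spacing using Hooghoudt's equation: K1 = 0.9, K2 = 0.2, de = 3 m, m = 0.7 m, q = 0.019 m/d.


S^2 = 8*K2*de*m/q + 4*K1*m^2/q
S^2 = 8*0.2*3*0.7/0.019 + 4*0.9*0.7^2/0.019
S = sqrt(269.6842)

16.4221 m


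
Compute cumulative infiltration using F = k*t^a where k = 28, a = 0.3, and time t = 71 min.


F = k * t^a = 28 * 71^0.3
F = 28 * 3.592341

100.5855 mm


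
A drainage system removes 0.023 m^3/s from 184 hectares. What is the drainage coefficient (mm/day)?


DC = Q * 86400 / (A * 10000) * 1000
DC = 0.023 * 86400 / (184 * 10000) * 1000
DC = 1987200.0000 / 1840000

1.0800 mm/day


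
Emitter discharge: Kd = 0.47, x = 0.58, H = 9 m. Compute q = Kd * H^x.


q = Kd * H^x = 0.47 * 9^0.58 = 0.47 * 3.576520

1.6810 L/h


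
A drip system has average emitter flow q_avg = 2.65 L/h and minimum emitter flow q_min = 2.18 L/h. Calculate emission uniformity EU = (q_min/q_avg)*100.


EU = (q_min/q_avg)*100 = (2.18/2.65)*100 = 82.2642%

82.2642 %


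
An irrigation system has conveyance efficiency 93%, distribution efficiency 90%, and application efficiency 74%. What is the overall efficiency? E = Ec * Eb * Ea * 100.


Ec = 0.93, Eb = 0.9, Ea = 0.74
E = 0.93 * 0.9 * 0.74 * 100 = 61.9380%

61.9380 %


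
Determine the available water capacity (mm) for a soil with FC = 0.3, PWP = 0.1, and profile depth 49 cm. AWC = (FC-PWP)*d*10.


AWC = (FC - PWP) * d * 10
AWC = (0.3 - 0.1) * 49 * 10
AWC = 0.2000 * 49 * 10

98.0000 mm


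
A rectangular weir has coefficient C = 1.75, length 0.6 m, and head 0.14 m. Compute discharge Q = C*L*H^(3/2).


Q = C * L * H^(3/2) = 1.75 * 0.6 * 0.14^1.5 = 1.75 * 0.6 * 0.052383

0.0550 m^3/s


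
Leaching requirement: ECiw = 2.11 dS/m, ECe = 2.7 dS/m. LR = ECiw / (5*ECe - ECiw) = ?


LR = ECiw / (5*ECe - ECiw)
LR = 2.11 / (5*2.7 - 2.11)
LR = 2.11 / 11.3900

0.1853


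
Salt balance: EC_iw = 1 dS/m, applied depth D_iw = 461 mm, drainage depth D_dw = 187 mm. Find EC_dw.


EC_dw = EC_iw * D_iw / D_dw
EC_dw = 1 * 461 / 187
EC_dw = 461 / 187

2.4652 dS/m


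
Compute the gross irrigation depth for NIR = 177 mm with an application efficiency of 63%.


Ea = 63% = 0.63
GID = NIR / Ea = 177 / 0.63 = 280.9524 mm

280.9524 mm


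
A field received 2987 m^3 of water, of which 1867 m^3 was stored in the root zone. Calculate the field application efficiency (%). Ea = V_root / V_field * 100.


Ea = V_root / V_field * 100 = 1867 / 2987 * 100 = 62.5042%

62.5042 %


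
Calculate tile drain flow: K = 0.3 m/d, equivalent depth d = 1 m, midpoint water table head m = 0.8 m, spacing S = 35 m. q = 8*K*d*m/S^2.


q = 8*K*d*m/S^2
q = 8*0.3*1*0.8/35^2
q = 1.9200 / 1225

0.0016 m/d


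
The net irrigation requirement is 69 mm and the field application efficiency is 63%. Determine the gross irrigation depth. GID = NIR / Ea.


Ea = 63% = 0.63
GID = NIR / Ea = 69 / 0.63 = 109.5238 mm

109.5238 mm


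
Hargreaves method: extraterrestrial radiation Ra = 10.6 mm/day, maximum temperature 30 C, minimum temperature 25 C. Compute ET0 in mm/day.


Tmean = (Tmax + Tmin)/2 = (30 + 25)/2 = 27.5
ET0 = 0.0023 * 10.6 * (27.5 + 17.8) * sqrt(30 - 25)
ET0 = 0.0023 * 10.6 * 45.3 * 2.236068

2.4695 mm/day


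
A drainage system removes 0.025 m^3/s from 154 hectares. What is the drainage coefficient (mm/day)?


DC = Q * 86400 / (A * 10000) * 1000
DC = 0.025 * 86400 / (154 * 10000) * 1000
DC = 2160000.0000 / 1540000

1.4026 mm/day


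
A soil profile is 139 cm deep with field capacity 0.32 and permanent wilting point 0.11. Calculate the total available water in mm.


AWC = (FC - PWP) * d * 10
AWC = (0.32 - 0.11) * 139 * 10
AWC = 0.2100 * 139 * 10

291.9000 mm


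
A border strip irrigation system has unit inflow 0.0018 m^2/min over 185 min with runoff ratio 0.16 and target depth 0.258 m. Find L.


L = q*t/((1+r)*Z)
L = 0.0018*185/((1+0.16)*0.258)
L = 0.333/0.29928

1.1127 m


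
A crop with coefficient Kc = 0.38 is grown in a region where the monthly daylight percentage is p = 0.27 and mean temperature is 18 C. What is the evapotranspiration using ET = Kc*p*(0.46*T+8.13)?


ET = Kc * p * (0.46*T + 8.13)
ET = 0.38 * 0.27 * (0.46*18 + 8.13)
ET = 0.38 * 0.27 * 16.4100

1.6837 mm/day


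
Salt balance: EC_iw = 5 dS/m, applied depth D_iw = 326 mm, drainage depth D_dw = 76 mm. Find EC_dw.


EC_dw = EC_iw * D_iw / D_dw
EC_dw = 5 * 326 / 76
EC_dw = 1630 / 76

21.4474 dS/m


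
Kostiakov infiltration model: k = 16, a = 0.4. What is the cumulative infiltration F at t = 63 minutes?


F = k * t^a = 16 * 63^0.4
F = 16 * 5.244888

83.9182 mm


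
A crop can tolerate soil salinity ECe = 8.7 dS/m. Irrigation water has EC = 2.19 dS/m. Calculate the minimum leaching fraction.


LR = ECiw / (5*ECe - ECiw)
LR = 2.19 / (5*8.7 - 2.19)
LR = 2.19 / 41.3100

0.0530


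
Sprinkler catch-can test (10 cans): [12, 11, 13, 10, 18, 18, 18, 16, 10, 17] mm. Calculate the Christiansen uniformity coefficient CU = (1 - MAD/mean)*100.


mean = 14.300000 mm
MAD = 3.100000 mm
CU = (1 - 3.100000/14.300000)*100

78.3217 %


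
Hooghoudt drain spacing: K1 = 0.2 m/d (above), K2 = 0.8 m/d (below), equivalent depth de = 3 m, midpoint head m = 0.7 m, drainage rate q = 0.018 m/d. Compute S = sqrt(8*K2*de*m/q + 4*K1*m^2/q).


S^2 = 8*K2*de*m/q + 4*K1*m^2/q
S^2 = 8*0.8*3*0.7/0.018 + 4*0.2*0.7^2/0.018
S = sqrt(768.4444)

27.7208 m


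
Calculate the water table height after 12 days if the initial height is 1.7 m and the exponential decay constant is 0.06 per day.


m = m0 * exp(-k*t)
m = 1.7 * exp(-0.06 * 12)
m = 1.7 * exp(-0.7200)

0.8275 m


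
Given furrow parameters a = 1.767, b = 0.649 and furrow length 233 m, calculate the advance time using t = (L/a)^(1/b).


t = (L/a)^(1/b)
t = (233/1.767)^(1/0.649)
t = 131.861913^(1/0.649)

1848.1954 min


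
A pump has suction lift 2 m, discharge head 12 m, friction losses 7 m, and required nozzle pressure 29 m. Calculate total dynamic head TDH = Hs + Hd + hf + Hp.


TDH = Hs + Hd + hf + Hp = 2 + 12 + 7 + 29 = 50

50 m


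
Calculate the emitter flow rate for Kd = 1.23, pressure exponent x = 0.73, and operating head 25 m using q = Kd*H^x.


q = Kd * H^x = 1.23 * 25^0.73 = 1.23 * 10.483256

12.8944 L/h


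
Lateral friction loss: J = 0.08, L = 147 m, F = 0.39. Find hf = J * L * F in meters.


hf = J * L * F = 0.08 * 147 * 0.39 = 4.5864 m

4.5864 m


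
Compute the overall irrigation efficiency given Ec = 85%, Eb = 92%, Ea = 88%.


Ec = 0.85, Eb = 0.92, Ea = 0.88
E = 0.85 * 0.92 * 0.88 * 100 = 68.8160%

68.8160 %


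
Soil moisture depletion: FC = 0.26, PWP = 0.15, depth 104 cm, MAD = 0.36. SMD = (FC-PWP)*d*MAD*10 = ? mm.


SMD = (FC - PWP) * d * MAD * 10
SMD = (0.26 - 0.15) * 104 * 0.36 * 10
SMD = 0.1100 * 104 * 0.36 * 10

41.1840 mm


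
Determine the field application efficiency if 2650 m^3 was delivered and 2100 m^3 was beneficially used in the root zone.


Ea = V_root / V_field * 100 = 2100 / 2650 * 100 = 79.2453%

79.2453 %


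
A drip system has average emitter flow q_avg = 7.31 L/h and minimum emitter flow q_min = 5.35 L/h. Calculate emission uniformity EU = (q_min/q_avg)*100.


EU = (q_min/q_avg)*100 = (5.35/7.31)*100 = 73.1874%

73.1874 %


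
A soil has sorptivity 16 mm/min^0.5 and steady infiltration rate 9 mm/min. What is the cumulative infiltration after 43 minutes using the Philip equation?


F = S*sqrt(t) + A*t
F = 16*sqrt(43) + 9*43
F = 16*6.557439 + 387

491.9190 mm


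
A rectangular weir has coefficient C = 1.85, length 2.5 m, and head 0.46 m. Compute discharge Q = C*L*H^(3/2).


Q = C * L * H^(3/2) = 1.85 * 2.5 * 0.46^1.5 = 1.85 * 2.5 * 0.311987

1.4429 m^3/s


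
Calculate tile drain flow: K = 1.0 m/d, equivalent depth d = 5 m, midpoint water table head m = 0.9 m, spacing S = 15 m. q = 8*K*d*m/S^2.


q = 8*K*d*m/S^2
q = 8*1.0*5*0.9/15^2
q = 36.0000 / 225

0.1600 m/d


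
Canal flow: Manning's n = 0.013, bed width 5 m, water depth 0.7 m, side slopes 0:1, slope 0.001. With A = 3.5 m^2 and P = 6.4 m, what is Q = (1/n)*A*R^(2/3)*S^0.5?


R = A/P = 3.5/6.4 = 0.546875
Q = (1/0.013) * 3.5 * 0.546875^(2/3) * 0.001^0.5

5.6936 m^3/s


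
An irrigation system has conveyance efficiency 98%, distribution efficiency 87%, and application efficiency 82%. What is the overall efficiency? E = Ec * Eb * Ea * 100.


Ec = 0.98, Eb = 0.87, Ea = 0.82
E = 0.98 * 0.87 * 0.82 * 100 = 69.9132%

69.9132 %


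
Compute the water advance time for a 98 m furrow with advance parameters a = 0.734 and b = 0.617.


t = (L/a)^(1/b)
t = (98/0.734)^(1/0.617)
t = 133.514986^(1/0.617)

2785.7574 min


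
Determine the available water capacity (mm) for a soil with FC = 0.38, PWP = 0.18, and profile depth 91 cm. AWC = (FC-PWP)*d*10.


AWC = (FC - PWP) * d * 10
AWC = (0.38 - 0.18) * 91 * 10
AWC = 0.2000 * 91 * 10

182.0000 mm


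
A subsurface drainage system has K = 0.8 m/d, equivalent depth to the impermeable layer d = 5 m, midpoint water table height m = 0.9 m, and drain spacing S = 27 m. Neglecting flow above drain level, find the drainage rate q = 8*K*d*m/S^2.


q = 8*K*d*m/S^2
q = 8*0.8*5*0.9/27^2
q = 28.8000 / 729

0.0395 m/d


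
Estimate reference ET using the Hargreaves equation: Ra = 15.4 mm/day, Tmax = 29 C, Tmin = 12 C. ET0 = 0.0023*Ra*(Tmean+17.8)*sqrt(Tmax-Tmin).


Tmean = (Tmax + Tmin)/2 = (29 + 12)/2 = 20.5
ET0 = 0.0023 * 15.4 * (20.5 + 17.8) * sqrt(29 - 12)
ET0 = 0.0023 * 15.4 * 38.3 * 4.123106

5.5933 mm/day


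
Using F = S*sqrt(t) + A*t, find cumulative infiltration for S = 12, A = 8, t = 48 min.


F = S*sqrt(t) + A*t
F = 12*sqrt(48) + 8*48
F = 12*6.928203 + 384

467.1384 mm


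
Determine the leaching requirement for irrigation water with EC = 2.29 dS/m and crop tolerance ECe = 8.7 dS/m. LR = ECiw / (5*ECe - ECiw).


LR = ECiw / (5*ECe - ECiw)
LR = 2.29 / (5*8.7 - 2.29)
LR = 2.29 / 41.2100

0.0556


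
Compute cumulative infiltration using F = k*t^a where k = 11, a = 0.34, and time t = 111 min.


F = k * t^a = 11 * 111^0.34
F = 11 * 4.959179

54.5510 mm


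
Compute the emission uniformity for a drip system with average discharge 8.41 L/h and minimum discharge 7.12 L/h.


EU = (q_min/q_avg)*100 = (7.12/8.41)*100 = 84.6611%

84.6611 %


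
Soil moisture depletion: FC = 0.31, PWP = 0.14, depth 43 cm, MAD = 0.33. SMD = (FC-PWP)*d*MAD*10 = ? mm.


SMD = (FC - PWP) * d * MAD * 10
SMD = (0.31 - 0.14) * 43 * 0.33 * 10
SMD = 0.1700 * 43 * 0.33 * 10

24.1230 mm


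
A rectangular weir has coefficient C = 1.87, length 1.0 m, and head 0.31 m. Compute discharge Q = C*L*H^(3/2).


Q = C * L * H^(3/2) = 1.87 * 1.0 * 0.31^1.5 = 1.87 * 1.0 * 0.172601

0.3228 m^3/s


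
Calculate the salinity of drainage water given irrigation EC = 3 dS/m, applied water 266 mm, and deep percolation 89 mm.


EC_dw = EC_iw * D_iw / D_dw
EC_dw = 3 * 266 / 89
EC_dw = 798 / 89

8.9663 dS/m


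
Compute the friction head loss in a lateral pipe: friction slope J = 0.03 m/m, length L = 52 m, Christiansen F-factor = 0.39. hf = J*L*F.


hf = J * L * F = 0.03 * 52 * 0.39 = 0.6084 m

0.6084 m


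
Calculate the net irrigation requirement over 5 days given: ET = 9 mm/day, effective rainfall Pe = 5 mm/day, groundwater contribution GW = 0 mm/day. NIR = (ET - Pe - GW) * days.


Daily deficit = ET - Pe - GW = 9 - 5 - 0 = 4 mm/day
NIR = 4 * 5 = 20 mm

20.0000 mm


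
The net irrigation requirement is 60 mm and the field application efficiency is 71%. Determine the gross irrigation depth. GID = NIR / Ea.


Ea = 71% = 0.71
GID = NIR / Ea = 60 / 0.71 = 84.5070 mm

84.5070 mm


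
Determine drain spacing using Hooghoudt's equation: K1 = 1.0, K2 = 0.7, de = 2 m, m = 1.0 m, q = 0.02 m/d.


S^2 = 8*K2*de*m/q + 4*K1*m^2/q
S^2 = 8*0.7*2*1.0/0.02 + 4*1.0*1.0^2/0.02
S = sqrt(760.0000)

27.5681 m


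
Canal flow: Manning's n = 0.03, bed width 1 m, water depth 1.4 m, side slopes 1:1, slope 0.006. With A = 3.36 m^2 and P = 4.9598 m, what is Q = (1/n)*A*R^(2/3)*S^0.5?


R = A/P = 3.36/4.9598 = 0.677447
Q = (1/0.03) * 3.36 * 0.677447^(2/3) * 0.006^0.5

6.6918 m^3/s


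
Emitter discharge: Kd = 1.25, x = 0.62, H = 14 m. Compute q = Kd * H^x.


q = Kd * H^x = 1.25 * 14^0.62 = 1.25 * 5.135697

6.4196 L/h


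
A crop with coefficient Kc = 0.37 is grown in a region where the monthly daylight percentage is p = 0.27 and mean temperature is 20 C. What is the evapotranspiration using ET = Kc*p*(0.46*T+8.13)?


ET = Kc * p * (0.46*T + 8.13)
ET = 0.37 * 0.27 * (0.46*20 + 8.13)
ET = 0.37 * 0.27 * 17.3300

1.7313 mm/day


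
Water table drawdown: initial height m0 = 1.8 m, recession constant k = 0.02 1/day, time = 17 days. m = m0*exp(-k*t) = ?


m = m0 * exp(-k*t)
m = 1.8 * exp(-0.02 * 17)
m = 1.8 * exp(-0.3400)

1.2812 m


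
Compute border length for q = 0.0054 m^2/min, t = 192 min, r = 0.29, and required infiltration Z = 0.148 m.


L = q*t/((1+r)*Z)
L = 0.0054*192/((1+0.29)*0.148)
L = 1.0368/0.19092

5.4305 m


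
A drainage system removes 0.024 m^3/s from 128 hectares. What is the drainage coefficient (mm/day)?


DC = Q * 86400 / (A * 10000) * 1000
DC = 0.024 * 86400 / (128 * 10000) * 1000
DC = 2073600.0000 / 1280000

1.6200 mm/day


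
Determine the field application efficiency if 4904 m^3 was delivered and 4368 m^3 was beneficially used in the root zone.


Ea = V_root / V_field * 100 = 4368 / 4904 * 100 = 89.0701%

89.0701 %


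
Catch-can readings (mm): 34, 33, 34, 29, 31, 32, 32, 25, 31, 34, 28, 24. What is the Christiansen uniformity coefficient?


mean = 30.583333 mm
MAD = 2.722222 mm
CU = (1 - 2.722222/30.583333)*100

91.0990 %


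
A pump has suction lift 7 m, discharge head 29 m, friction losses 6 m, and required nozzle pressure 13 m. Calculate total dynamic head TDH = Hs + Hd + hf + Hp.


TDH = Hs + Hd + hf + Hp = 7 + 29 + 6 + 13 = 55

55 m


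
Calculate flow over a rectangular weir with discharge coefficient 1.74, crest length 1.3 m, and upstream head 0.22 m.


Q = C * L * H^(3/2) = 1.74 * 1.3 * 0.22^1.5 = 1.74 * 1.3 * 0.103189

0.2334 m^3/s


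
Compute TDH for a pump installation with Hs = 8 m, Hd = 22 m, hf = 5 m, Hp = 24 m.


TDH = Hs + Hd + hf + Hp = 8 + 22 + 5 + 24 = 59

59 m


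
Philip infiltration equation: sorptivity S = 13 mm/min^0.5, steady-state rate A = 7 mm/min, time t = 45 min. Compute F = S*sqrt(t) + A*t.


F = S*sqrt(t) + A*t
F = 13*sqrt(45) + 7*45
F = 13*6.708204 + 315

402.2067 mm


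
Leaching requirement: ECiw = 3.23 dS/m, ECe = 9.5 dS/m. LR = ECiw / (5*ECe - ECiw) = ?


LR = ECiw / (5*ECe - ECiw)
LR = 3.23 / (5*9.5 - 3.23)
LR = 3.23 / 44.2700

0.0730


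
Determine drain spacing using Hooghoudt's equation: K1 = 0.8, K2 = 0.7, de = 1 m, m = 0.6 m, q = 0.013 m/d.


S^2 = 8*K2*de*m/q + 4*K1*m^2/q
S^2 = 8*0.7*1*0.6/0.013 + 4*0.8*0.6^2/0.013
S = sqrt(347.0769)

18.6300 m


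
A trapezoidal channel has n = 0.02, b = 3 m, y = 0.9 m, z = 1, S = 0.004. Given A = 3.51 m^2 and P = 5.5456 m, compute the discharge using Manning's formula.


R = A/P = 3.51/5.5456 = 0.632934
Q = (1/0.02) * 3.51 * 0.632934^(2/3) * 0.004^0.5

8.1824 m^3/s


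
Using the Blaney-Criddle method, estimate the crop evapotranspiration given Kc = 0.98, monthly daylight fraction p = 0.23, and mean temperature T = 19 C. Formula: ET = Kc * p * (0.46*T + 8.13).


ET = Kc * p * (0.46*T + 8.13)
ET = 0.98 * 0.23 * (0.46*19 + 8.13)
ET = 0.98 * 0.23 * 16.8700

3.8025 mm/day


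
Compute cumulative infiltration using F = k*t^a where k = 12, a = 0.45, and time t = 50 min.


F = k * t^a = 12 * 50^0.45
F = 12 * 5.814823

69.7779 mm


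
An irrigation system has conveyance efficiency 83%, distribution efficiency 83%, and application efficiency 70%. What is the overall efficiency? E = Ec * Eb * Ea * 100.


Ec = 0.83, Eb = 0.83, Ea = 0.7
E = 0.83 * 0.83 * 0.7 * 100 = 48.2230%

48.2230 %


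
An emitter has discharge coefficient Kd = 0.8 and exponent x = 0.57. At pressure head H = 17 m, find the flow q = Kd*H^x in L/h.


q = Kd * H^x = 0.8 * 17^0.57 = 0.8 * 5.027544

4.0220 L/h


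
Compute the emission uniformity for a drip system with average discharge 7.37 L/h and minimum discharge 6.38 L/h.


EU = (q_min/q_avg)*100 = (6.38/7.37)*100 = 86.5672%

86.5672 %


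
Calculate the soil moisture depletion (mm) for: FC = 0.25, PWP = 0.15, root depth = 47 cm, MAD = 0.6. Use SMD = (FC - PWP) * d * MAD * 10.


SMD = (FC - PWP) * d * MAD * 10
SMD = (0.25 - 0.15) * 47 * 0.6 * 10
SMD = 0.1000 * 47 * 0.6 * 10

28.2000 mm


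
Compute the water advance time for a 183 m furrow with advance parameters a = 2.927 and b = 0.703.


t = (L/a)^(1/b)
t = (183/2.927)^(1/0.703)
t = 62.521353^(1/0.703)

358.7613 min


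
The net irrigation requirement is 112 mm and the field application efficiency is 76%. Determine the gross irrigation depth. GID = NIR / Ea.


Ea = 76% = 0.76
GID = NIR / Ea = 112 / 0.76 = 147.3684 mm

147.3684 mm


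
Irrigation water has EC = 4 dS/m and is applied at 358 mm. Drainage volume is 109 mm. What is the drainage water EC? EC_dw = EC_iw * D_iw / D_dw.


EC_dw = EC_iw * D_iw / D_dw
EC_dw = 4 * 358 / 109
EC_dw = 1432 / 109

13.1376 dS/m


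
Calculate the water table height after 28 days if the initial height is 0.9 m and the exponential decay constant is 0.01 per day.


m = m0 * exp(-k*t)
m = 0.9 * exp(-0.01 * 28)
m = 0.9 * exp(-0.2800)

0.6802 m


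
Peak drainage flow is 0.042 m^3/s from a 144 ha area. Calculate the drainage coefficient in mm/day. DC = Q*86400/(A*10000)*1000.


DC = Q * 86400 / (A * 10000) * 1000
DC = 0.042 * 86400 / (144 * 10000) * 1000
DC = 3628800.0000 / 1440000

2.5200 mm/day


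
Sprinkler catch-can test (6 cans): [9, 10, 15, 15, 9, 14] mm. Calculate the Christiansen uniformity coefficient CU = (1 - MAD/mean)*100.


mean = 12.000000 mm
MAD = 2.666667 mm
CU = (1 - 2.666667/12.000000)*100

77.7778 %


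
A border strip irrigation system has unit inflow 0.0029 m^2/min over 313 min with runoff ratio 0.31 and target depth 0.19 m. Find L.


L = q*t/((1+r)*Z)
L = 0.0029*313/((1+0.31)*0.19)
L = 0.9077/0.2489

3.6468 m


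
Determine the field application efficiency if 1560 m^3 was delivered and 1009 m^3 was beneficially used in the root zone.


Ea = V_root / V_field * 100 = 1009 / 1560 * 100 = 64.6795%

64.6795 %


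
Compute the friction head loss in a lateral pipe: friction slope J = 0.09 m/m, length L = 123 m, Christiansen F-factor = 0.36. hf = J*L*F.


hf = J * L * F = 0.09 * 123 * 0.36 = 3.9852 m

3.9852 m


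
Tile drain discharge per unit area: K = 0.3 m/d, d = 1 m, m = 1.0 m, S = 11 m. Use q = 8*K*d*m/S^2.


q = 8*K*d*m/S^2
q = 8*0.3*1*1.0/11^2
q = 2.4000 / 121

0.0198 m/d


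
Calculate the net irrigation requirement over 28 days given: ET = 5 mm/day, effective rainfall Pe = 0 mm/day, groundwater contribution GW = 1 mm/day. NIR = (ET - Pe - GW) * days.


Daily deficit = ET - Pe - GW = 5 - 0 - 1 = 4 mm/day
NIR = 4 * 28 = 112 mm

112.0000 mm


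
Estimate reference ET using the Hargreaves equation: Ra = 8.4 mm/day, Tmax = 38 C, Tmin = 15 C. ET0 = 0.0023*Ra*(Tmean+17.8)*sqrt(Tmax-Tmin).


Tmean = (Tmax + Tmin)/2 = (38 + 15)/2 = 26.5
ET0 = 0.0023 * 8.4 * (26.5 + 17.8) * sqrt(38 - 15)
ET0 = 0.0023 * 8.4 * 44.3 * 4.795832

4.1046 mm/day
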